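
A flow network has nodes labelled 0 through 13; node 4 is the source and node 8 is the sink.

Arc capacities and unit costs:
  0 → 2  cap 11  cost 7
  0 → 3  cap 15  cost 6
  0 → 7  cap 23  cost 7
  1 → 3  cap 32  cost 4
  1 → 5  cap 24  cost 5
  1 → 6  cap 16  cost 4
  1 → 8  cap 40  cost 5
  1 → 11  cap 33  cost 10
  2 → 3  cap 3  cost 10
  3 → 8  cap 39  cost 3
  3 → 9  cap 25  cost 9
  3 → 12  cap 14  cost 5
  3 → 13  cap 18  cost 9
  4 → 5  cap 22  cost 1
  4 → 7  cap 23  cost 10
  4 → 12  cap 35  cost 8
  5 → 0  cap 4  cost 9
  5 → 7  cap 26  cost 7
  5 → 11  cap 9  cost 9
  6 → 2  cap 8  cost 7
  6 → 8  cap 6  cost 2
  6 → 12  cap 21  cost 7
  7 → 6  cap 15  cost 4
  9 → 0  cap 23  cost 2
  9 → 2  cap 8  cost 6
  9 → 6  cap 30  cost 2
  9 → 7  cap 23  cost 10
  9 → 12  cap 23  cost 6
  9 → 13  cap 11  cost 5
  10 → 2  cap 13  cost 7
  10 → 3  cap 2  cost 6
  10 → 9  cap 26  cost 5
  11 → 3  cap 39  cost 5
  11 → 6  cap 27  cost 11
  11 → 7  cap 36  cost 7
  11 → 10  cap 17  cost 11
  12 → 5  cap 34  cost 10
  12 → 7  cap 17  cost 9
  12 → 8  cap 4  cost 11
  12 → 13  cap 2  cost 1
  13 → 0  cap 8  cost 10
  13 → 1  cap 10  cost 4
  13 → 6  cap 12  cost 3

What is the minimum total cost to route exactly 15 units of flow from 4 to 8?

Minimum cost for 15 units: 246

shortest-cost path #1: 4→5→7→6→8 push 6 @ unit cost 14 (adds 84)
shortest-cost path #2: 4→12→13→1→8 push 2 @ unit cost 18 (adds 36)
shortest-cost path #3: 4→5→11→3→8 push 7 @ unit cost 18 (adds 126)
total cost = 246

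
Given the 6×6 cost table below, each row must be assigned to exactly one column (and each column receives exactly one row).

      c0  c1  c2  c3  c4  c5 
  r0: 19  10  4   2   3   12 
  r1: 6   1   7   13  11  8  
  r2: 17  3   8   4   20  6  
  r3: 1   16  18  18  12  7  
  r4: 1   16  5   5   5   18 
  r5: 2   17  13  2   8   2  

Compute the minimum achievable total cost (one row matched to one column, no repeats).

Minimum assignment cost: 16

optimal assignment: row0→col4 (cost 3), row1→col1 (cost 1), row2→col3 (cost 4), row3→col0 (cost 1), row4→col2 (cost 5), row5→col5 (cost 2)
total = 3 + 1 + 4 + 1 + 5 + 2 = 16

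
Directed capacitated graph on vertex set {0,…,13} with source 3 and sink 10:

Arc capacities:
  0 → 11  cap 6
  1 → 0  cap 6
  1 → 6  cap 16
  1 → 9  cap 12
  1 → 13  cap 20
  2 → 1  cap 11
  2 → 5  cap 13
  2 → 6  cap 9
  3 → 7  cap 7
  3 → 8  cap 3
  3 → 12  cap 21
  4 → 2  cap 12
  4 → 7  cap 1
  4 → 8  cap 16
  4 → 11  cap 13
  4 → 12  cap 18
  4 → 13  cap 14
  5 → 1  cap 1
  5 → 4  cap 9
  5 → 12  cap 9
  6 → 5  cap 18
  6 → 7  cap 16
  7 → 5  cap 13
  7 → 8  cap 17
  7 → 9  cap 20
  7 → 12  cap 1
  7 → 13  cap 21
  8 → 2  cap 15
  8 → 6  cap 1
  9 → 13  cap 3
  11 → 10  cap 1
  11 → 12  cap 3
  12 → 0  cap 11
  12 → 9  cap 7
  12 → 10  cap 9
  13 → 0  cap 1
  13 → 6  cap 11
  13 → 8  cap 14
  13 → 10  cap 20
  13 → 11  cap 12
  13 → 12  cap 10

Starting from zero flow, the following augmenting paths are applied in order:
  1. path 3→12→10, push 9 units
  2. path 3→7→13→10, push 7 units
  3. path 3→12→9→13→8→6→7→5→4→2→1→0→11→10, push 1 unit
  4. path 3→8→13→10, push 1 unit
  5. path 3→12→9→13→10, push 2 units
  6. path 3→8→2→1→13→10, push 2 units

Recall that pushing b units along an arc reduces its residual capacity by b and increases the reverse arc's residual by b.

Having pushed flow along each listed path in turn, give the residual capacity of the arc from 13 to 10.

Residual capacity of (13,10): 8

after path 1 (3→12→10, push 9): res(13,10)=20
after path 2 (3→7→13→10, push 7): res(13,10)=13
after path 3 (3→12→9→13→8→6→7→5→4→2→1→0→11→10, push 1): res(13,10)=13
after path 4 (3→8→13→10, push 1): res(13,10)=12
after path 5 (3→12→9→13→10, push 2): res(13,10)=10
after path 6 (3→8→2→1→13→10, push 2): res(13,10)=8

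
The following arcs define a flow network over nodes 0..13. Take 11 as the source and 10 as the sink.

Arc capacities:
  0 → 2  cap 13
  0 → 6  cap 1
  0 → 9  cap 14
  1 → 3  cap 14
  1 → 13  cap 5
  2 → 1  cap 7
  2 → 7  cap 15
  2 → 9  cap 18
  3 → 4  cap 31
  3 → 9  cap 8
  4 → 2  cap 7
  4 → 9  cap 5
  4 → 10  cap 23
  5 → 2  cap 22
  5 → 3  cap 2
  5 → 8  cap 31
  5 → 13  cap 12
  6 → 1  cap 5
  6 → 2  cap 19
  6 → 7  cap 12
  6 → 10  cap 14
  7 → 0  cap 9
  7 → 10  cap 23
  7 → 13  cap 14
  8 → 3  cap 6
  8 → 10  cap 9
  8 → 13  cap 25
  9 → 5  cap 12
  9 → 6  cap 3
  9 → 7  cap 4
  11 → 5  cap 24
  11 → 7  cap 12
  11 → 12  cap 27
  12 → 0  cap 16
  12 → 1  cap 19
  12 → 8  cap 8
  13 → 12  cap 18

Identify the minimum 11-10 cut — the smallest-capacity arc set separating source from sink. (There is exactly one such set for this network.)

Min-cut arcs: {(0,6), (1,3), (5,3), (7,10), (8,3), (8,10), (9,6)} (total capacity 58)

augment #1: 11→7→10 push 12
augment #2: 11→5→8→10 push 9
augment #3: 11→5→2→7→10 push 11
augment #4: 11→5→3→4→10 push 2
augment #5: 11→12→0→6→10 push 1
augment #6: 11→5→2→9→6→10 push 2
augment #7: 11→12→0→9→6→10 push 1
augment #8: 11→12→1→3→4→10 push 14
augment #9: 11→12→8→3→4→10 push 6
max flow = 58; residual-reachable set from 11 gives S-side
cut edges (S→T): {(0,6), (1,3), (5,3), (7,10), (8,3), (8,10), (9,6)} total cap 58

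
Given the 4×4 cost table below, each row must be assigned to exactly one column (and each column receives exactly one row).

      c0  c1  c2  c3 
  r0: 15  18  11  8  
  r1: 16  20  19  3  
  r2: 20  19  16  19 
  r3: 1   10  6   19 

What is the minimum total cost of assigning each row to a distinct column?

optimal assignment: row0→col2 (cost 11), row1→col3 (cost 3), row2→col1 (cost 19), row3→col0 (cost 1)
total = 11 + 3 + 19 + 1 = 34

Minimum assignment cost: 34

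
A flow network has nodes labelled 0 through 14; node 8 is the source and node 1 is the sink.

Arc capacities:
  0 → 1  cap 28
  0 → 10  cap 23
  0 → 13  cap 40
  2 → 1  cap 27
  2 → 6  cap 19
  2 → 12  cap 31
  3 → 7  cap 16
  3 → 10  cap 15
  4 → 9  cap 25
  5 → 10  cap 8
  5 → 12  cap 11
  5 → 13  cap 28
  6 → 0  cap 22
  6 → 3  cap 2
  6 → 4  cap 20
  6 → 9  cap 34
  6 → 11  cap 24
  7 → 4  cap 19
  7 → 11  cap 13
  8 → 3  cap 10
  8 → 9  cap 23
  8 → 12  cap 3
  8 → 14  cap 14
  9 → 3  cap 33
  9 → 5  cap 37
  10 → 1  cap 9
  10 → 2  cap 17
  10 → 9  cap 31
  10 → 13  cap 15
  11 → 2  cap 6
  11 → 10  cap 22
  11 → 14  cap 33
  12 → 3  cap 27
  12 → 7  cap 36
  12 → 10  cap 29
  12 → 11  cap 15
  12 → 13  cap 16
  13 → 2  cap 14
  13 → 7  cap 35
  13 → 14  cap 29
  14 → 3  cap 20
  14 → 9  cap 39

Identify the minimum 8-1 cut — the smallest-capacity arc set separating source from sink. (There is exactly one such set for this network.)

augment #1: 8→3→10→1 push 9
augment #2: 8→3→10→2→1 push 1
augment #3: 8→12→10→2→1 push 3
augment #4: 8→9→3→10→2→1 push 5
augment #5: 8→9→5→10→2→1 push 8
augment #6: 8→9→5→13→2→1 push 10
augment #7: 8→14→3→7→11→2→6→0→1 push 6
augment #8: 8→14→9→5→13→2→6→0→1 push 4
max flow = 46; residual-reachable set from 8 gives S-side
cut edges (S→T): {(10,1), (10,2), (11,2), (13,2)} total cap 46

Min-cut arcs: {(10,1), (10,2), (11,2), (13,2)} (total capacity 46)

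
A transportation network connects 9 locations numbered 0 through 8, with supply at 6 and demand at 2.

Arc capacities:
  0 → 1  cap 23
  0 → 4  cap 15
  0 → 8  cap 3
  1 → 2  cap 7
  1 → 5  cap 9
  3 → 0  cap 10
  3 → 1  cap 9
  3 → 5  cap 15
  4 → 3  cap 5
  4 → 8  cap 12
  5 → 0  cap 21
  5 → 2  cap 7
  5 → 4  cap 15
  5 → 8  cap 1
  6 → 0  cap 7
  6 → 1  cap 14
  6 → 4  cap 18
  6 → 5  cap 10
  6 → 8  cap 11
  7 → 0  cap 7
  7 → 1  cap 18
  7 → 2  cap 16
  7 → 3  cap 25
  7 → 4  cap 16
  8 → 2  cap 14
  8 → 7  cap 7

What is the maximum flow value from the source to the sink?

Maximum flow value: 35

augment #1: 6→1→2 bottleneck 7, total now 7
augment #2: 6→5→2 bottleneck 7, total now 14
augment #3: 6→8→2 bottleneck 11, total now 25
augment #4: 6→0→8→2 bottleneck 3, total now 28
augment #5: 6→4→8→7→2 bottleneck 7, total now 35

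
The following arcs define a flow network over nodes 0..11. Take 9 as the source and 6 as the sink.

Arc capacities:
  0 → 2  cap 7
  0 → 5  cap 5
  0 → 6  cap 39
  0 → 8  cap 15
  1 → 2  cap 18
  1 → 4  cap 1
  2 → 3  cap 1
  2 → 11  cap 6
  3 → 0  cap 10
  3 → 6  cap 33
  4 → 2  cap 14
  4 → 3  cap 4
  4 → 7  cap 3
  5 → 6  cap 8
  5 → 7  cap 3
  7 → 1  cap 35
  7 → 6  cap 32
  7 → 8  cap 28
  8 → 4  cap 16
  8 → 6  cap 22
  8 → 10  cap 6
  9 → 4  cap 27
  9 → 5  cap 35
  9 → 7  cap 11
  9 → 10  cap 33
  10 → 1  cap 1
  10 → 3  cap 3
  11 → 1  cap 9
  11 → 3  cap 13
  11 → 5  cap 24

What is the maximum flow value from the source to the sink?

Maximum flow value: 39

augment #1: 9→5→6 bottleneck 8, total now 8
augment #2: 9→7→6 bottleneck 11, total now 19
augment #3: 9→4→3→6 bottleneck 4, total now 23
augment #4: 9→4→7→6 bottleneck 3, total now 26
augment #5: 9→5→7→6 bottleneck 3, total now 29
augment #6: 9→10→3→6 bottleneck 3, total now 32
augment #7: 9→4→2→3→6 bottleneck 1, total now 33
augment #8: 9→4→2→11→3→6 bottleneck 6, total now 39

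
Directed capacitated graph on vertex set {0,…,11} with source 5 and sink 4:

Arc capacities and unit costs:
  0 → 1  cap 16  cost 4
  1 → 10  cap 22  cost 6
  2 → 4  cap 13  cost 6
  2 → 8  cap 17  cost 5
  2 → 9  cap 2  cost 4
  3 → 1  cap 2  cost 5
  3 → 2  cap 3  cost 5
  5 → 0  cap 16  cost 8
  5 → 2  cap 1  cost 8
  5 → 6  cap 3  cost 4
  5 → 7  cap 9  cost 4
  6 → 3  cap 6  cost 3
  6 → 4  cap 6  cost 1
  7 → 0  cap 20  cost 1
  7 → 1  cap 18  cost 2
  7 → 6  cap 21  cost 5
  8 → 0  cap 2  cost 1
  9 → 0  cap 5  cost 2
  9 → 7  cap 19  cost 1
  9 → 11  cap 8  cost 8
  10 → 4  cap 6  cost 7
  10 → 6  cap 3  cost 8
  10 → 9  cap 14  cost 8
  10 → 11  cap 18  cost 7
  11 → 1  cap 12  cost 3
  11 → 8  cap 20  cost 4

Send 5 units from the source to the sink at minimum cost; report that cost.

Minimum cost for 5 units: 35

shortest-cost path #1: 5→6→4 push 3 @ unit cost 5 (adds 15)
shortest-cost path #2: 5→7→6→4 push 2 @ unit cost 10 (adds 20)
total cost = 35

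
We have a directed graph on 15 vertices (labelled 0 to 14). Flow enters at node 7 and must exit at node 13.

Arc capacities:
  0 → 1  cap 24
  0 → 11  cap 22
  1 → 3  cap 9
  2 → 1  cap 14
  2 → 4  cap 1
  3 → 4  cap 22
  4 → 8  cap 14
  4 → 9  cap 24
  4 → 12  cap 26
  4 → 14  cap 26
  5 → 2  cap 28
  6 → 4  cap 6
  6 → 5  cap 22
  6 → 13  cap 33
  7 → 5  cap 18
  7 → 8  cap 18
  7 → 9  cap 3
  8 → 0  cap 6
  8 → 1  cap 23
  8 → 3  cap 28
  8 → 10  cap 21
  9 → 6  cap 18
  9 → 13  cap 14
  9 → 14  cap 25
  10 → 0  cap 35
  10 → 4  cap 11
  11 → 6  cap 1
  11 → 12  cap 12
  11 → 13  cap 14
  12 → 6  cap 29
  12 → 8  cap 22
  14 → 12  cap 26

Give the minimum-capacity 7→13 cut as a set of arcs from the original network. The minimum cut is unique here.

Min-cut arcs: {(1,3), (2,4), (7,8), (7,9)} (total capacity 31)

augment #1: 7→9→13 push 3
augment #2: 7→8→0→11→13 push 6
augment #3: 7→5→2→4→9→13 push 1
augment #4: 7→8→3→4→9→13 push 10
augment #5: 7→8→10→0→11→13 push 2
augment #6: 7→5→2→1→3→4→9→6→13 push 9
max flow = 31; residual-reachable set from 7 gives S-side
cut edges (S→T): {(1,3), (2,4), (7,8), (7,9)} total cap 31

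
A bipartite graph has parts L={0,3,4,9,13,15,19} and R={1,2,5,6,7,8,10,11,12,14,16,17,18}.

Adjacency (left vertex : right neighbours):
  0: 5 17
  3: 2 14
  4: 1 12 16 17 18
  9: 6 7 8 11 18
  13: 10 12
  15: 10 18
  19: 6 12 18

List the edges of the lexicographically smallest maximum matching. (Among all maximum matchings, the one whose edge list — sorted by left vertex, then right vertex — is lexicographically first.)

|M| = 7 (so the lex-smallest maximum matching has 7 edges)
process left vertices in ascending order; for each, take the smallest-labelled available neighbour that still permits 7 edges overall, or leave it unmatched if none does
lex-smallest matching: {0-5, 3-2, 4-1, 9-6, 13-10, 15-18, 19-12}

Lex-smallest maximum matching: {(0,5), (3,2), (4,1), (9,6), (13,10), (15,18), (19,12)}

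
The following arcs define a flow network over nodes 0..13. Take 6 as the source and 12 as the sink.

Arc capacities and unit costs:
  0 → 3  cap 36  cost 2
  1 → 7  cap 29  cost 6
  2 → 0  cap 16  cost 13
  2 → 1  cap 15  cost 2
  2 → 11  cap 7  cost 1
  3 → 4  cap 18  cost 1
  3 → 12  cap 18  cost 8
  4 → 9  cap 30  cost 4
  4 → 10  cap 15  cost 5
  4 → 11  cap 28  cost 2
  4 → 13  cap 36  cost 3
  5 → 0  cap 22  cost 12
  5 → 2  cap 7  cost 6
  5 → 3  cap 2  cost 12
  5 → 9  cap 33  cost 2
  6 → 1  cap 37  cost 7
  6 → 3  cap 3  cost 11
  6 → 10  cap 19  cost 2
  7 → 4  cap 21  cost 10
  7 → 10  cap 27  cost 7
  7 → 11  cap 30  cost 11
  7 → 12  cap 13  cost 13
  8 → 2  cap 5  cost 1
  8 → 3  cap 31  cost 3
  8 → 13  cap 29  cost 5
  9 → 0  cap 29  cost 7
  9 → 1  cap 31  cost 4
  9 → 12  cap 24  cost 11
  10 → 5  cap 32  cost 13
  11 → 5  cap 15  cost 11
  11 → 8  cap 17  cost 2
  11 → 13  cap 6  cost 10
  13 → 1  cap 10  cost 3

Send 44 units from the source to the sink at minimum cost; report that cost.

shortest-cost path #1: 6→3→12 push 3 @ unit cost 19 (adds 57)
shortest-cost path #2: 6→1→7→12 push 13 @ unit cost 26 (adds 338)
shortest-cost path #3: 6→10→5→9→12 push 19 @ unit cost 28 (adds 532)
shortest-cost path #4: 6→1→7→11→8→3→12 push 9 @ unit cost 37 (adds 333)
total cost = 1260

Minimum cost for 44 units: 1260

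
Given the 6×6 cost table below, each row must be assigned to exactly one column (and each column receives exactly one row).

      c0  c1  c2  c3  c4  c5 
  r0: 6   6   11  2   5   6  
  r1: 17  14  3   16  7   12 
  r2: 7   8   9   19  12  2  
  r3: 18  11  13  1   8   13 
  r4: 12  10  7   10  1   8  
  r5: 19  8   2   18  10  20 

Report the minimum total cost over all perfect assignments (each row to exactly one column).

Minimum assignment cost: 21

optimal assignment: row0→col0 (cost 6), row1→col2 (cost 3), row2→col5 (cost 2), row3→col3 (cost 1), row4→col4 (cost 1), row5→col1 (cost 8)
total = 6 + 3 + 2 + 1 + 1 + 8 = 21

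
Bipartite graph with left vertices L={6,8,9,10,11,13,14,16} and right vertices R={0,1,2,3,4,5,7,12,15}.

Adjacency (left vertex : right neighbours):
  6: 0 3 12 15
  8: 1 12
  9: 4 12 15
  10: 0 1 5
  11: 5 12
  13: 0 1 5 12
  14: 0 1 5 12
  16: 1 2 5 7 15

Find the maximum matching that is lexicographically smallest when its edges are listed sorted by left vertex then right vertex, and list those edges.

Lex-smallest maximum matching: {(6,3), (8,1), (9,4), (10,0), (11,5), (13,12), (16,2)}

|M| = 7 (so the lex-smallest maximum matching has 7 edges)
process left vertices in ascending order; for each, take the smallest-labelled available neighbour that still permits 7 edges overall, or leave it unmatched if none does
lex-smallest matching: {6-3, 8-1, 9-4, 10-0, 11-5, 13-12, 16-2}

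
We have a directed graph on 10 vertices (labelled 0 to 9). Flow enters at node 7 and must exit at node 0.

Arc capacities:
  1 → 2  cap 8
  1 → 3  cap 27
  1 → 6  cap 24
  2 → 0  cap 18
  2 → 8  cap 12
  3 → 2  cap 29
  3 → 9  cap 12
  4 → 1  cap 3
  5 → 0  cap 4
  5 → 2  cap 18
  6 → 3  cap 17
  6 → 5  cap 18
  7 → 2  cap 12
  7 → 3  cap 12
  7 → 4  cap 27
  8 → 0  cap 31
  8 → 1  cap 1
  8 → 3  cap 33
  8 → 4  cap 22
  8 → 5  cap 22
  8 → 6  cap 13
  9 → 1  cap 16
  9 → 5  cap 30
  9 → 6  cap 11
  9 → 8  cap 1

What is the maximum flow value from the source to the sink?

Maximum flow value: 27

augment #1: 7→2→0 bottleneck 12, total now 12
augment #2: 7→3→2→0 bottleneck 6, total now 18
augment #3: 7→3→2→8→0 bottleneck 6, total now 24
augment #4: 7→4→1→2→8→0 bottleneck 3, total now 27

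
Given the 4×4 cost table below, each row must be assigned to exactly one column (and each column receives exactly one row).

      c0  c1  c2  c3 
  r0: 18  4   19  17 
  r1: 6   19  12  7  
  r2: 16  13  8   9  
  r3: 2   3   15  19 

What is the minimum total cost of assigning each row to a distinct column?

optimal assignment: row0→col1 (cost 4), row1→col3 (cost 7), row2→col2 (cost 8), row3→col0 (cost 2)
total = 4 + 7 + 8 + 2 = 21

Minimum assignment cost: 21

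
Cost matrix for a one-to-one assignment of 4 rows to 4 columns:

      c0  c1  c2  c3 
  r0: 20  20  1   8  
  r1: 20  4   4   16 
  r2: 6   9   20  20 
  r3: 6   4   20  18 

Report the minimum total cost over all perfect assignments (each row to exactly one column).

Minimum assignment cost: 22

optimal assignment: row0→col3 (cost 8), row1→col2 (cost 4), row2→col0 (cost 6), row3→col1 (cost 4)
total = 8 + 4 + 6 + 4 = 22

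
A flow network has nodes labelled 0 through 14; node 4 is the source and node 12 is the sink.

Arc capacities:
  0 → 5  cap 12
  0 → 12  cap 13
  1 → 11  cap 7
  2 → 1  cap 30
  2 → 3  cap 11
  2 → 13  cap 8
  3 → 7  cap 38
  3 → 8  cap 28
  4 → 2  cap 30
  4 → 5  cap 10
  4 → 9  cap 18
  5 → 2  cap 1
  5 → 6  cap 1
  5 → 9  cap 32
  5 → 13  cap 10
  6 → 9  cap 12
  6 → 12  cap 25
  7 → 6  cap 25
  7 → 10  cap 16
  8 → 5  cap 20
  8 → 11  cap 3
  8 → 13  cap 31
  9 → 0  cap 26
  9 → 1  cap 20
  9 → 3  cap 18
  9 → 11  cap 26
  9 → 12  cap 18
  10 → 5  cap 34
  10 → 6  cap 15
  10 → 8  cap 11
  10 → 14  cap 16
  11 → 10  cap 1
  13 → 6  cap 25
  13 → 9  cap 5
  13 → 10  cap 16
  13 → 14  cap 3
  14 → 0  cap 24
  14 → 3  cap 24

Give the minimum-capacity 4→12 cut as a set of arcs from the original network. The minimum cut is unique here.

Min-cut arcs: {(2,3), (2,13), (4,5), (4,9), (11,10)} (total capacity 48)

augment #1: 4→9→12 push 18
augment #2: 4→5→6→12 push 1
augment #3: 4→2→13→6→12 push 8
augment #4: 4→5→9→0→12 push 9
augment #5: 4→2→3→7→6→12 push 11
augment #6: 4→2→1→11→10→6→12 push 1
max flow = 48; residual-reachable set from 4 gives S-side
cut edges (S→T): {(2,3), (2,13), (4,5), (4,9), (11,10)} total cap 48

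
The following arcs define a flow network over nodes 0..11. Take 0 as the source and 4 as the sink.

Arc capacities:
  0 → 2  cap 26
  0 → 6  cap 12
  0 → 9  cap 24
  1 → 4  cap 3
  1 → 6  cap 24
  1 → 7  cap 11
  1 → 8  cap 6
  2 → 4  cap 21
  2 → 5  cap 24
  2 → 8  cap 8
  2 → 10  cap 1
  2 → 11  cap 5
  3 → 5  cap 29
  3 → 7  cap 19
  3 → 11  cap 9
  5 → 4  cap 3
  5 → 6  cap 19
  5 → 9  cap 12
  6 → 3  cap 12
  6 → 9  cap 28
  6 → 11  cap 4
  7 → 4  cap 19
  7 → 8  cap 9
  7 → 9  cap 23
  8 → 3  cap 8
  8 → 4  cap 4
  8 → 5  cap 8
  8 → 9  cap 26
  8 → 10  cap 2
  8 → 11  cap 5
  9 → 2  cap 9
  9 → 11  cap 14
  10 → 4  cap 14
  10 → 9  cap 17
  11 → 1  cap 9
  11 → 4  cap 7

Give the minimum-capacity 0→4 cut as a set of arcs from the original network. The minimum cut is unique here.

Min-cut arcs: {(1,4), (2,4), (2,10), (5,4), (7,4), (8,4), (8,10), (11,4)} (total capacity 60)

augment #1: 0→2→4 push 21
augment #2: 0→2→5→4 push 3
augment #3: 0→2→8→4 push 2
augment #4: 0→6→11→4 push 4
augment #5: 0→9→11→4 push 3
augment #6: 0→6→3→7→4 push 8
augment #7: 0→9→2→8→4 push 2
augment #8: 0→9→2→10→4 push 1
augment #9: 0→9→11→1→4 push 3
augment #10: 0→9→2→8→10→4 push 2
augment #11: 0→9→11→1→7→4 push 6
augment #12: 0→9→2→8→3→7→4 push 2
augment #13: 0→9→11→6→3→7→4 push 2
augment #14: 0→9→2→5→6→3→7→4 push 1
max flow = 60; residual-reachable set from 0 gives S-side
cut edges (S→T): {(1,4), (2,4), (2,10), (5,4), (7,4), (8,4), (8,10), (11,4)} total cap 60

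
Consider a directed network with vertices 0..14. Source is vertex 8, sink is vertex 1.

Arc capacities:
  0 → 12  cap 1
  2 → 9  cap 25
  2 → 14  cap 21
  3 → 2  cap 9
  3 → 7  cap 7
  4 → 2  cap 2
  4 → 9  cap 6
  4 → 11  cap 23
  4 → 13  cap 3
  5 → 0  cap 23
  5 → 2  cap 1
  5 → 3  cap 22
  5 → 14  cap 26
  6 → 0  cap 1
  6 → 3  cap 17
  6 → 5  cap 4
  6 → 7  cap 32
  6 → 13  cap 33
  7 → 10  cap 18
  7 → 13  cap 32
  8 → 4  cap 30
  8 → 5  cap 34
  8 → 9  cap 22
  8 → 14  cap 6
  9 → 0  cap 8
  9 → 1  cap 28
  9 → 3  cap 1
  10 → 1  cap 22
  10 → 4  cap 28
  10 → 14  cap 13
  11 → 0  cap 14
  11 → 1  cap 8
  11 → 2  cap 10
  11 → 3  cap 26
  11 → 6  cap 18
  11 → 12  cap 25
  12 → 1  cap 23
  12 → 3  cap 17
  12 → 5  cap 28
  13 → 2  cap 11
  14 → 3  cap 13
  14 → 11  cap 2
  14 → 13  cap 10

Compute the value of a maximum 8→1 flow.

augment #1: 8→9→1 bottleneck 22, total now 22
augment #2: 8→4→9→1 bottleneck 6, total now 28
augment #3: 8→4→11→1 bottleneck 8, total now 36
augment #4: 8→4→11→12→1 bottleneck 15, total now 51
augment #5: 8→5→0→12→1 bottleneck 1, total now 52
augment #6: 8→14→11→12→1 bottleneck 2, total now 54
augment #7: 8→5→3→7→10→1 bottleneck 7, total now 61

Maximum flow value: 61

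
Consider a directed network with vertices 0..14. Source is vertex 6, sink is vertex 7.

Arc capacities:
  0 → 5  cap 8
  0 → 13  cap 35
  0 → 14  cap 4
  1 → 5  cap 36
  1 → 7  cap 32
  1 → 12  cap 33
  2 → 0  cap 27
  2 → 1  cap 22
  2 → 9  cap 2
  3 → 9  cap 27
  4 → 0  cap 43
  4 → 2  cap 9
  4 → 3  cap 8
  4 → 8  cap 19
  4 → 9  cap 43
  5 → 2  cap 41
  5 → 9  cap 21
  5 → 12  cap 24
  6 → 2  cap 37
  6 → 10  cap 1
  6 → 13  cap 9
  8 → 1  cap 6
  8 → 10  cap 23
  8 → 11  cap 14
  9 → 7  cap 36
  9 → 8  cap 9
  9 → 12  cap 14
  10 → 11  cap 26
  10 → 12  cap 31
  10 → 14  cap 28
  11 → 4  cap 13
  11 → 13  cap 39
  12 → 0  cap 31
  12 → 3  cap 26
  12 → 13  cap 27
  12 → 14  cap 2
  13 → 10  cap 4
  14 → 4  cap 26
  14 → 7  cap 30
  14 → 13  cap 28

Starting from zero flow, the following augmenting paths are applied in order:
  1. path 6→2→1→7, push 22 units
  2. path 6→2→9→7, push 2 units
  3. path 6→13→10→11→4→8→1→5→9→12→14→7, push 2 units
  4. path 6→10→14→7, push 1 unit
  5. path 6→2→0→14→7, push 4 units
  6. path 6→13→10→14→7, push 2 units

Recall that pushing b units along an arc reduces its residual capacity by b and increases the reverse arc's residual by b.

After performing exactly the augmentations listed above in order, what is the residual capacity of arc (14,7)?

Residual capacity of (14,7): 21

after path 1 (6→2→1→7, push 22): res(14,7)=30
after path 2 (6→2→9→7, push 2): res(14,7)=30
after path 3 (6→13→10→11→4→8→1→5→9→12→14→7, push 2): res(14,7)=28
after path 4 (6→10→14→7, push 1): res(14,7)=27
after path 5 (6→2→0→14→7, push 4): res(14,7)=23
after path 6 (6→13→10→14→7, push 2): res(14,7)=21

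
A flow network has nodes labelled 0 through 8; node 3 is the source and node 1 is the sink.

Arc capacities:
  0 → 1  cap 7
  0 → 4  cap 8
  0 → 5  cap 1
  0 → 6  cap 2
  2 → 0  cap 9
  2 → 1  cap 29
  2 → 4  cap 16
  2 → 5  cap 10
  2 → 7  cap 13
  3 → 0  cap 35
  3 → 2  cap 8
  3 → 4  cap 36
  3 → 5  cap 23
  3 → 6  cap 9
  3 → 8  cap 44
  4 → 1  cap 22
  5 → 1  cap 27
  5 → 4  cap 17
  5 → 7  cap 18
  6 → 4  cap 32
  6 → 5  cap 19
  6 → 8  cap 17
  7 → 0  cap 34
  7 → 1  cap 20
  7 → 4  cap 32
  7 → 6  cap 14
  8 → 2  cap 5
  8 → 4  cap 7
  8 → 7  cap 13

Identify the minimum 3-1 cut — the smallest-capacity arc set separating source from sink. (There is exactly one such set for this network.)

augment #1: 3→0→1 push 7
augment #2: 3→2→1 push 8
augment #3: 3→4→1 push 22
augment #4: 3→5→1 push 23
augment #5: 3→0→5→1 push 1
augment #6: 3→6→5→1 push 3
augment #7: 3→8→2→1 push 5
augment #8: 3→8→7→1 push 13
augment #9: 3→6→5→7→1 push 6
augment #10: 3→0→6→5→7→1 push 1
max flow = 89; residual-reachable set from 3 gives S-side
cut edges (S→T): {(0,1), (3,2), (4,1), (5,1), (7,1), (8,2)} total cap 89

Min-cut arcs: {(0,1), (3,2), (4,1), (5,1), (7,1), (8,2)} (total capacity 89)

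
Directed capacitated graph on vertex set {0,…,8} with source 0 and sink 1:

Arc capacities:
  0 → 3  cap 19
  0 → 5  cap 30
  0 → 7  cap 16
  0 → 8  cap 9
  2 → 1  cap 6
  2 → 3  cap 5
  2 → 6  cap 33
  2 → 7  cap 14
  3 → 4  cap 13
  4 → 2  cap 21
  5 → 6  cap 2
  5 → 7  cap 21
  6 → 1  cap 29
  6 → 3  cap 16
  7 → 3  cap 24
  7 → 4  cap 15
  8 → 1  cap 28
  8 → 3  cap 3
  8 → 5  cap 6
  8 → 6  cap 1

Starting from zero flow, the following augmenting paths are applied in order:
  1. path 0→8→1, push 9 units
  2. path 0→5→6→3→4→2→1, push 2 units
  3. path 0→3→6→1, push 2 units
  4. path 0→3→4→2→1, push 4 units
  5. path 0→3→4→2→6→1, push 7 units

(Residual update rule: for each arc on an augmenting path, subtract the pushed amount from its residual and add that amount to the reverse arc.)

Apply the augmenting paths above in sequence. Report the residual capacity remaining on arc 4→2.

after path 1 (0→8→1, push 9): res(4,2)=21
after path 2 (0→5→6→3→4→2→1, push 2): res(4,2)=19
after path 3 (0→3→6→1, push 2): res(4,2)=19
after path 4 (0→3→4→2→1, push 4): res(4,2)=15
after path 5 (0→3→4→2→6→1, push 7): res(4,2)=8

Residual capacity of (4,2): 8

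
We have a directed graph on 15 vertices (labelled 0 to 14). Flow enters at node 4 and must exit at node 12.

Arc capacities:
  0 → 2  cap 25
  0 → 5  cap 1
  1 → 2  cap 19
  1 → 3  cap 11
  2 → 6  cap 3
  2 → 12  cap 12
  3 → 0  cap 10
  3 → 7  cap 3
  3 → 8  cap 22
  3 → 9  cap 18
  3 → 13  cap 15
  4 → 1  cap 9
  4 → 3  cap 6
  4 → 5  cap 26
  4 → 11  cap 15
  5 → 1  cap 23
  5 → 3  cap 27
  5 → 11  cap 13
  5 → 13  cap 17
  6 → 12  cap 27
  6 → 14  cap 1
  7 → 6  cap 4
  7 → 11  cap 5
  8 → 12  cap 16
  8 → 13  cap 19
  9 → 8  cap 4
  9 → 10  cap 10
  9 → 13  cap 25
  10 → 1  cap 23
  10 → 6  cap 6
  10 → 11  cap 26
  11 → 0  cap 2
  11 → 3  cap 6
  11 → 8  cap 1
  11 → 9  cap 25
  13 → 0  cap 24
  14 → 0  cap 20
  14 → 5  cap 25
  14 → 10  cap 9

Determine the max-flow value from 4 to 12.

Maximum flow value: 40

augment #1: 4→1→2→12 bottleneck 9, total now 9
augment #2: 4→3→8→12 bottleneck 6, total now 15
augment #3: 4→11→8→12 bottleneck 1, total now 16
augment #4: 4→5→1→2→12 bottleneck 3, total now 19
augment #5: 4→5→3→8→12 bottleneck 9, total now 28
augment #6: 4→5→1→2→6→12 bottleneck 3, total now 31
augment #7: 4→5→3→7→6→12 bottleneck 3, total now 34
augment #8: 4→11→9→10→6→12 bottleneck 6, total now 40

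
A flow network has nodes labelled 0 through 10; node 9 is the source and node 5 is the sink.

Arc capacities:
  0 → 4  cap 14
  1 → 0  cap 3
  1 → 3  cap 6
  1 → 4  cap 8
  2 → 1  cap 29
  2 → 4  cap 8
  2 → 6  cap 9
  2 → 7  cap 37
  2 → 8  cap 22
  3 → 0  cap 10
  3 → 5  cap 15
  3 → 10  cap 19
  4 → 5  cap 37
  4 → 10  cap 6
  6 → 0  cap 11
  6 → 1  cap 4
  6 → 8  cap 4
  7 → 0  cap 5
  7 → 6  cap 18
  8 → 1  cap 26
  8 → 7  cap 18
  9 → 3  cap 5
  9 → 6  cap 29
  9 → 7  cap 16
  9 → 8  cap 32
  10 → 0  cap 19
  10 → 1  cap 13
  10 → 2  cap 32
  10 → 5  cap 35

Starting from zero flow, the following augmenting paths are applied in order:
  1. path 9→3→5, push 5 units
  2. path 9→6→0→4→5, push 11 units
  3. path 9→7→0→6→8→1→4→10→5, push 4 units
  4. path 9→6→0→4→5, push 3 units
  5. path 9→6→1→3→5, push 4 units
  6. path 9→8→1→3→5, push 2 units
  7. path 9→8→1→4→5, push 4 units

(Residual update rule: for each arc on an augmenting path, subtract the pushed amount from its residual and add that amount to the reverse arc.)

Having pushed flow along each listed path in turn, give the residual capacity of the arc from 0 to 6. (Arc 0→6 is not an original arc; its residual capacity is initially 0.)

Residual capacity of (0,6): 10

after path 1 (9→3→5, push 5): res(0,6)=0
after path 2 (9→6→0→4→5, push 11): res(0,6)=11
after path 3 (9→7→0→6→8→1→4→10→5, push 4): res(0,6)=7
after path 4 (9→6→0→4→5, push 3): res(0,6)=10
after path 5 (9→6→1→3→5, push 4): res(0,6)=10
after path 6 (9→8→1→3→5, push 2): res(0,6)=10
after path 7 (9→8→1→4→5, push 4): res(0,6)=10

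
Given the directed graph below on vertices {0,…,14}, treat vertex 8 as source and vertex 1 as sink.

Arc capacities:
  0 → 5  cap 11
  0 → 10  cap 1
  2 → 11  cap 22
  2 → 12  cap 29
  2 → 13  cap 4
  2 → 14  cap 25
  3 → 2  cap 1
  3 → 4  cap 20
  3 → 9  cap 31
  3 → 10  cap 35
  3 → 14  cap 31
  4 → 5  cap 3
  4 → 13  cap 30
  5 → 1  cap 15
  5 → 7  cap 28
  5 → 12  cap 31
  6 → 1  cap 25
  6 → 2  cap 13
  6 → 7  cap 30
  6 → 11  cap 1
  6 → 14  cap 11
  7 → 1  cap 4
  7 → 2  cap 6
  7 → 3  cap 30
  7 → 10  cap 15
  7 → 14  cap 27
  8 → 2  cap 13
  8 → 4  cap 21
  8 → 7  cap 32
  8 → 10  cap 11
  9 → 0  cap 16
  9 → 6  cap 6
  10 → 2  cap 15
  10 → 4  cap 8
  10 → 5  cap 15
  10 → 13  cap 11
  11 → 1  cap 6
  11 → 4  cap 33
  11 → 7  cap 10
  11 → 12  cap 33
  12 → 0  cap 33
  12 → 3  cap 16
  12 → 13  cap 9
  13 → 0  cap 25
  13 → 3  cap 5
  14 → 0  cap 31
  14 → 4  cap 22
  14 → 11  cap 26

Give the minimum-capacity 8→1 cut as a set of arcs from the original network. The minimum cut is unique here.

Min-cut arcs: {(5,1), (7,1), (9,6), (11,1)} (total capacity 31)

augment #1: 8→7→1 push 4
augment #2: 8→2→11→1 push 6
augment #3: 8→4→5→1 push 3
augment #4: 8→10→5→1 push 11
augment #5: 8→7→10→5→1 push 1
augment #6: 8→7→3→9→6→1 push 6
max flow = 31; residual-reachable set from 8 gives S-side
cut edges (S→T): {(5,1), (7,1), (9,6), (11,1)} total cap 31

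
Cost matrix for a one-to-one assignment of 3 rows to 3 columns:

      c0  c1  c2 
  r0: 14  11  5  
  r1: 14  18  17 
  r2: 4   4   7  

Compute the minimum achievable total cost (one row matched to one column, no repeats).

optimal assignment: row0→col2 (cost 5), row1→col0 (cost 14), row2→col1 (cost 4)
total = 5 + 14 + 4 = 23

Minimum assignment cost: 23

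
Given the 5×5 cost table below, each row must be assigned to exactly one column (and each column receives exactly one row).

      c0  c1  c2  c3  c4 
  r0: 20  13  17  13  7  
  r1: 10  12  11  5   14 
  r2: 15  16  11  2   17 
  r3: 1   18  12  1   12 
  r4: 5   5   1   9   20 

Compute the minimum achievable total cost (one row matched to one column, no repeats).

optimal assignment: row0→col4 (cost 7), row1→col1 (cost 12), row2→col3 (cost 2), row3→col0 (cost 1), row4→col2 (cost 1)
total = 7 + 12 + 2 + 1 + 1 = 23

Minimum assignment cost: 23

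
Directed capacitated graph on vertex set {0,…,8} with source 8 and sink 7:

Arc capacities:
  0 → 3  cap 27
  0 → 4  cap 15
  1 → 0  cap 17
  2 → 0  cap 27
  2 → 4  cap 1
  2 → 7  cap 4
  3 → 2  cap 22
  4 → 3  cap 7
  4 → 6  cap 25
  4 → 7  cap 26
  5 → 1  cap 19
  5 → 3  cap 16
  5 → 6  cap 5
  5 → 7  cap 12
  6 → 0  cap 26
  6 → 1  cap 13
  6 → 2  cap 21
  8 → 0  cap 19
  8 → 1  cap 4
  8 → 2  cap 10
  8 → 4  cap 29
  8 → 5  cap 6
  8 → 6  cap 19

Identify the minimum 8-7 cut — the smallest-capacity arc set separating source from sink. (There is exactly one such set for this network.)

augment #1: 8→2→7 push 4
augment #2: 8→4→7 push 26
augment #3: 8→5→7 push 6
max flow = 36; residual-reachable set from 8 gives S-side
cut edges (S→T): {(2,7), (4,7), (8,5)} total cap 36

Min-cut arcs: {(2,7), (4,7), (8,5)} (total capacity 36)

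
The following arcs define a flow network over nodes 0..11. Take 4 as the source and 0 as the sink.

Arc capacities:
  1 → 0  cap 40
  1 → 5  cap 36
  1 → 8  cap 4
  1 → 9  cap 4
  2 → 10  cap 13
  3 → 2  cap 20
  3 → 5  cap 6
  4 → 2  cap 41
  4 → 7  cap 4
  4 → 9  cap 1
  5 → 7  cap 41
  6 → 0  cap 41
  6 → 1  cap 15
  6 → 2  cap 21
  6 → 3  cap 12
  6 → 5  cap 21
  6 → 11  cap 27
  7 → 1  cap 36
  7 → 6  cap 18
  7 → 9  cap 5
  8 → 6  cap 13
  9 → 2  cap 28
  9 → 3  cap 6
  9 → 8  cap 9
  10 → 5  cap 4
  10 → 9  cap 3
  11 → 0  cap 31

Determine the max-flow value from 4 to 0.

Maximum flow value: 12

augment #1: 4→7→1→0 bottleneck 4, total now 4
augment #2: 4→9→8→6→0 bottleneck 1, total now 5
augment #3: 4→2→10→5→7→1→0 bottleneck 4, total now 9
augment #4: 4→2→10→9→8→6→0 bottleneck 3, total now 12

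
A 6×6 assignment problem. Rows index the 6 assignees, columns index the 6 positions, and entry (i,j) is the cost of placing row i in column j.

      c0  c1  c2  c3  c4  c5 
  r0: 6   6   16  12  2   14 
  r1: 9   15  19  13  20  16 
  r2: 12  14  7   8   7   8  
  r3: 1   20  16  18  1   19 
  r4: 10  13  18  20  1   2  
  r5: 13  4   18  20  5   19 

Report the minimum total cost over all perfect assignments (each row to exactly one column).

optimal assignment: row0→col4 (cost 2), row1→col3 (cost 13), row2→col2 (cost 7), row3→col0 (cost 1), row4→col5 (cost 2), row5→col1 (cost 4)
total = 2 + 13 + 7 + 1 + 2 + 4 = 29

Minimum assignment cost: 29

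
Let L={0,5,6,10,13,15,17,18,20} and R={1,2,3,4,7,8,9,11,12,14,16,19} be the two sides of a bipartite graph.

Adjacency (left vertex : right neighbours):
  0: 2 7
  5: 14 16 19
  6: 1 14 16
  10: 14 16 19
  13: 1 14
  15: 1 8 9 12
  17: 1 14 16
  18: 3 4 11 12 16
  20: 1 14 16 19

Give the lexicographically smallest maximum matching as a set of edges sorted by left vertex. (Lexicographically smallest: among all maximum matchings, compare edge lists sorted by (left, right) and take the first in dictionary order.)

Lex-smallest maximum matching: {(0,2), (5,14), (6,1), (10,16), (15,8), (18,3), (20,19)}

|M| = 7 (so the lex-smallest maximum matching has 7 edges)
process left vertices in ascending order; for each, take the smallest-labelled available neighbour that still permits 7 edges overall, or leave it unmatched if none does
lex-smallest matching: {0-2, 5-14, 6-1, 10-16, 15-8, 18-3, 20-19}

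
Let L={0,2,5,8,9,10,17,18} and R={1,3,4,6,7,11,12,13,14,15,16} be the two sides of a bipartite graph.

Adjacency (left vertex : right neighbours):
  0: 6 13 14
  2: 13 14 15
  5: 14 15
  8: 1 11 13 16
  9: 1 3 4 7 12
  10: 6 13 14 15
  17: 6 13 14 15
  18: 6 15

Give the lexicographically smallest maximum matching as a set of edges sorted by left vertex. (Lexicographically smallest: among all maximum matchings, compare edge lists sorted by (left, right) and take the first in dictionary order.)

|M| = 6 (so the lex-smallest maximum matching has 6 edges)
process left vertices in ascending order; for each, take the smallest-labelled available neighbour that still permits 6 edges overall, or leave it unmatched if none does
lex-smallest matching: {0-6, 2-13, 5-14, 8-1, 9-3, 10-15}

Lex-smallest maximum matching: {(0,6), (2,13), (5,14), (8,1), (9,3), (10,15)}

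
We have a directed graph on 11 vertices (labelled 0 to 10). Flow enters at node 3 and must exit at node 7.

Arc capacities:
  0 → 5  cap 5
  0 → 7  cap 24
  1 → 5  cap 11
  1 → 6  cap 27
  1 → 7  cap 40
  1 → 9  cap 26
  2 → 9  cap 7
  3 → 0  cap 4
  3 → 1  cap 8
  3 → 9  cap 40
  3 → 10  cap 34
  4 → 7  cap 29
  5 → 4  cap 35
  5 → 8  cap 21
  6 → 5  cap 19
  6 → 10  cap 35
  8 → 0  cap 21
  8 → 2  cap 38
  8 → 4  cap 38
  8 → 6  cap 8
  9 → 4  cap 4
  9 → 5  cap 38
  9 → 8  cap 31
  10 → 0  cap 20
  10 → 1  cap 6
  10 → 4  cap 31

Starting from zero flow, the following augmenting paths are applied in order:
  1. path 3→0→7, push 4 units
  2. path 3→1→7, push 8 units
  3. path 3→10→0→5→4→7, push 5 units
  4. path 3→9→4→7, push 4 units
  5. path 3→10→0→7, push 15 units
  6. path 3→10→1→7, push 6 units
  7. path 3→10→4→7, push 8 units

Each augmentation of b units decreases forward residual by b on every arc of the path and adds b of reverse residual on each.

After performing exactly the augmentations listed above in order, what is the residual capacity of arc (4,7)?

after path 1 (3→0→7, push 4): res(4,7)=29
after path 2 (3→1→7, push 8): res(4,7)=29
after path 3 (3→10→0→5→4→7, push 5): res(4,7)=24
after path 4 (3→9→4→7, push 4): res(4,7)=20
after path 5 (3→10→0→7, push 15): res(4,7)=20
after path 6 (3→10→1→7, push 6): res(4,7)=20
after path 7 (3→10→4→7, push 8): res(4,7)=12

Residual capacity of (4,7): 12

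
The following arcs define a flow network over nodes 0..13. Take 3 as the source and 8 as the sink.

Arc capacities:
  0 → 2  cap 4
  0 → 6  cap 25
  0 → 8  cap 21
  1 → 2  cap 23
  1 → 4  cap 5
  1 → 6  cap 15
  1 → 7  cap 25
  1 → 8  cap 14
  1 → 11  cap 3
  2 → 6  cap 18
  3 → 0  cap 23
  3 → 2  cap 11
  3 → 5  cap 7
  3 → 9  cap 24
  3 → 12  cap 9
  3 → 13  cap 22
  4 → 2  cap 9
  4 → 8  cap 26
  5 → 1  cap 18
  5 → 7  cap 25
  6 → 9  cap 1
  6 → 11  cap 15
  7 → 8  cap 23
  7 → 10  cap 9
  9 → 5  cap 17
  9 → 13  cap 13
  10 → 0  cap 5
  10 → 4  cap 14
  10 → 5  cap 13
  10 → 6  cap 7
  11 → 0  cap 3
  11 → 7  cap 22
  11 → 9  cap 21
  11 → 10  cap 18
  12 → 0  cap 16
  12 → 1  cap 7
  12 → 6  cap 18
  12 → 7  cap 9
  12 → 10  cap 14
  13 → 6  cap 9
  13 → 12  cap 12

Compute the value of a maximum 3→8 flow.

Maximum flow value: 77

augment #1: 3→0→8 bottleneck 21, total now 21
augment #2: 3→5→1→8 bottleneck 7, total now 28
augment #3: 3→12→1→8 bottleneck 7, total now 35
augment #4: 3→12→7→8 bottleneck 2, total now 37
augment #5: 3→9→5→7→8 bottleneck 17, total now 54
augment #6: 3→13→12→7→8 bottleneck 4, total now 58
augment #7: 3→13→12→10→4→8 bottleneck 8, total now 66
augment #8: 3→0→6→11→10→4→8 bottleneck 2, total now 68
augment #9: 3→2→6→11→10→4→8 bottleneck 4, total now 72
augment #10: 3→2→6→11→7→5→1→4→8 bottleneck 5, total now 77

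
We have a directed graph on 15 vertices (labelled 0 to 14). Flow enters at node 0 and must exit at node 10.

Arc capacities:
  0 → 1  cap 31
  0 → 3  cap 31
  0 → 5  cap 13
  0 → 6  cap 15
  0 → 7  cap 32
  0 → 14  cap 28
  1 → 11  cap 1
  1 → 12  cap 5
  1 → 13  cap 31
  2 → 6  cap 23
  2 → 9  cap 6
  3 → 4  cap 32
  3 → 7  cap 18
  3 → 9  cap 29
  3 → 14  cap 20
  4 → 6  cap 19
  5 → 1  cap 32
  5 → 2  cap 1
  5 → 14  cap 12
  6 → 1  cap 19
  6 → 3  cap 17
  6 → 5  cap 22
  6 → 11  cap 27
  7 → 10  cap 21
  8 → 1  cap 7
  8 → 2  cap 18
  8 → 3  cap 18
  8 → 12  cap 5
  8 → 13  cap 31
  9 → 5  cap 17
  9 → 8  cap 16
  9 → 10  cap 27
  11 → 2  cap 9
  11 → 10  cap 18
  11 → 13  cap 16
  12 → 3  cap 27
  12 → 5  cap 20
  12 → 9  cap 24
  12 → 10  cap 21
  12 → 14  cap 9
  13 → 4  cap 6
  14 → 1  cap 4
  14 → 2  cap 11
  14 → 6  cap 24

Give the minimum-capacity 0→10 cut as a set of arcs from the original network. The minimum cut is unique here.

augment #1: 0→7→10 push 21
augment #2: 0→1→11→10 push 1
augment #3: 0→1→12→10 push 5
augment #4: 0→3→9→10 push 27
augment #5: 0→6→11→10 push 15
augment #6: 0→14→6→11→10 push 2
augment #7: 0→3→9→8→12→10 push 2
augment #8: 0→5→2→9→8→12→10 push 1
augment #9: 0→14→2→9→8→12→10 push 2
max flow = 76; residual-reachable set from 0 gives S-side
cut edges (S→T): {(1,12), (7,10), (8,12), (9,10), (11,10)} total cap 76

Min-cut arcs: {(1,12), (7,10), (8,12), (9,10), (11,10)} (total capacity 76)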